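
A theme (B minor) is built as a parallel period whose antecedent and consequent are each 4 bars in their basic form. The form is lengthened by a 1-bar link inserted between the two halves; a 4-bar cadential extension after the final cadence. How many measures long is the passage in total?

Basic parallel period: 4 + 4 = 8 bars.
8 (basic form) + 1 (link) + 4 (cadential extension) = 13.

13 measures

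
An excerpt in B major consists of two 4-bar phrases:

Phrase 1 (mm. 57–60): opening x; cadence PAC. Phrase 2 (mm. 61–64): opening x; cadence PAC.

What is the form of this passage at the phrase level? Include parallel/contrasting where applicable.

Both phrases have the same opening (x) and the same cadence (perfect authentic cadence): the second is a restatement, not a consequent, so this is a repeated phrase rather than a period.

repeated phrase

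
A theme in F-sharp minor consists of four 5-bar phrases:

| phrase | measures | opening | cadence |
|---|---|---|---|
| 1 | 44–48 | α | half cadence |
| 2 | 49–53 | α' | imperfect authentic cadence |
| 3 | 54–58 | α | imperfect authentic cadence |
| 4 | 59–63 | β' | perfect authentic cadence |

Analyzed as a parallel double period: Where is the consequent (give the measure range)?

In a double period the four phrases pair into a large antecedent (phrases 1–2, ending imperfect authentic cadence) and a large consequent (phrases 3–4, ending perfect authentic cadence). The consequent spans mm. 54-63.

measures 54–63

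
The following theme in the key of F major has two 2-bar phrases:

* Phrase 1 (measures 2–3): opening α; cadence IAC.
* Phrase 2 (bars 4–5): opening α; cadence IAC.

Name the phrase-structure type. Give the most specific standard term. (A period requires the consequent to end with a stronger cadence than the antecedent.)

Both phrases have the same opening (α) and the same cadence (imperfect authentic cadence): the second is a restatement, not a consequent, so this is a repeated phrase rather than a period.

repeated phrase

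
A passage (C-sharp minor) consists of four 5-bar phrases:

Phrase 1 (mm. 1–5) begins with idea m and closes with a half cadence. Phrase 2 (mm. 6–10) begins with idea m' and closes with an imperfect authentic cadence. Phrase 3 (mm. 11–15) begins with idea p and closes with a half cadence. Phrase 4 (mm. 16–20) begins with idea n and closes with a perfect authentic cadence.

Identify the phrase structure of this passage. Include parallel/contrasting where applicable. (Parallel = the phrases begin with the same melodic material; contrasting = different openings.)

Four phrases in two halves: the first half (mm. 1–10) ends with an imperfect authentic cadence, the second (measures 11–20) with a perfect authentic cadence — a large antecedent–consequent pair, i.e. a double period.
Phrase 3 begins with different material from phrase 1, making it contrasting.

contrasting double period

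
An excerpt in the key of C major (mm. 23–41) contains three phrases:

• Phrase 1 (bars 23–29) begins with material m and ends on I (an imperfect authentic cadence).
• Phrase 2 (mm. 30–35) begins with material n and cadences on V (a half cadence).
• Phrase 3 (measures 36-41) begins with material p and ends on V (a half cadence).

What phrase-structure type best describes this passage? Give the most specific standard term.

The final phrase closes with a half cadence, which is not stronger than the preceding half cadence; the 3 phrases lack an overall antecedent–consequent design and so form a phrase group.

phrase group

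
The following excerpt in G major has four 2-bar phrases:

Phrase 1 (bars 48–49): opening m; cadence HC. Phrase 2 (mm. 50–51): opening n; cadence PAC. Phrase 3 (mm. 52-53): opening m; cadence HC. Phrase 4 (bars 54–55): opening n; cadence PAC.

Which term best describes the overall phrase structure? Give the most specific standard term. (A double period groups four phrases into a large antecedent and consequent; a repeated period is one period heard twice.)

repeated period

The cadence pattern HC–PAC–HC–PAC is weak–strong twice, and phrases 3–4 restate phrases 1–2: a period heard twice, not a double period (which would end weakly at phrase 2).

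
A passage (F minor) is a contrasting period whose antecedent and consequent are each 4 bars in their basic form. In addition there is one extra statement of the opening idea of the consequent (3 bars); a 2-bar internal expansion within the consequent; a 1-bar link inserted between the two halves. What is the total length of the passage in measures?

14 measures

Basic contrasting period: 4 + 4 = 8 bars.
8 (basic form) + 3 (extra statement) + 2 (internal expansion) + 1 (link) = 14.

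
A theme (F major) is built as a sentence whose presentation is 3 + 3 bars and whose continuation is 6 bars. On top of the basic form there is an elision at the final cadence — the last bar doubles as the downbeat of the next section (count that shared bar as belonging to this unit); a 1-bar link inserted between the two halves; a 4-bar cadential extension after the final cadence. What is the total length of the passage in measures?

Basic sentence: 3 + 3 + 6 = 12 bars.
12 (basic form) + 1 (link) + 4 (cadential extension) = 17.
The elision shares a bar with the next section but does not change this unit's count.

17 measures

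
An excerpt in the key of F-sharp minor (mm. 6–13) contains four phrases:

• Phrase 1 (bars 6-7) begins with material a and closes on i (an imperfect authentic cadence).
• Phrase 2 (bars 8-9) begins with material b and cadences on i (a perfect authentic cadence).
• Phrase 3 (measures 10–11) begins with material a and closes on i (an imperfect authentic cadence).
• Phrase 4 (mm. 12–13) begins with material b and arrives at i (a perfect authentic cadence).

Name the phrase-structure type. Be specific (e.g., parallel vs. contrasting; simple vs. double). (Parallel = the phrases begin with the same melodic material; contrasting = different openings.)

repeated period

The cadence pattern IAC–PAC–IAC–PAC is weak–strong twice, and phrases 3–4 restate phrases 1–2: a period heard twice, not a double period (which would end weakly at phrase 2).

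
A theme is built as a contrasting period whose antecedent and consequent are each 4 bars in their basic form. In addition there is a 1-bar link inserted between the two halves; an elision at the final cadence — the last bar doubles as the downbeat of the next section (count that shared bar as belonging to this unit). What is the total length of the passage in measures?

Basic contrasting period: 4 + 4 = 8 bars.
8 (basic form) + 1 (link) = 9.
The elision shares a bar with the next section but does not change this unit's count.

9 measures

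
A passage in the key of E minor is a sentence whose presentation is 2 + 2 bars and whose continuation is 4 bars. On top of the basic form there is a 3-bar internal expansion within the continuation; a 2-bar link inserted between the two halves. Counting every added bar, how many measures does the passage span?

Basic sentence: 2 + 2 + 4 = 8 bars.
8 (basic form) + 3 (internal expansion) + 2 (link) = 13.

13 measures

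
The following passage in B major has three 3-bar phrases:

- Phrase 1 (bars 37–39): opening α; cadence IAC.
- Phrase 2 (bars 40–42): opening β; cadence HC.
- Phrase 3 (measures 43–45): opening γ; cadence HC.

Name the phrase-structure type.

phrase group

The final phrase closes with a half cadence, which is not stronger than the preceding half cadence; the 3 phrases lack an overall antecedent–consequent design and so form a phrase group.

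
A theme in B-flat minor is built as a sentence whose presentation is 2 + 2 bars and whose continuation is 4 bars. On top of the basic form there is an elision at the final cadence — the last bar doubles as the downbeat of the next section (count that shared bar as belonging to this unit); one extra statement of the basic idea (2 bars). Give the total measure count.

Basic sentence: 2 + 2 + 4 = 8 bars.
8 (basic form) + 2 (extra statement) = 10.
The elision shares a bar with the next section but does not change this unit's count.

10 measures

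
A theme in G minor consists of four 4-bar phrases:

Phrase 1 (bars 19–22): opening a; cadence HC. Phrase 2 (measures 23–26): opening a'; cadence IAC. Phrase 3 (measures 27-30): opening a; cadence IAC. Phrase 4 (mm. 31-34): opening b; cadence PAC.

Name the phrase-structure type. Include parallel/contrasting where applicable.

Four phrases in two halves: the first half (bars 19-26) ends with an imperfect authentic cadence, the second (mm. 27–34) with a perfect authentic cadence — a large antecedent–consequent pair, i.e. a double period.
Phrase 3 begins with the same material as phrase 1, making it parallel.

parallel double period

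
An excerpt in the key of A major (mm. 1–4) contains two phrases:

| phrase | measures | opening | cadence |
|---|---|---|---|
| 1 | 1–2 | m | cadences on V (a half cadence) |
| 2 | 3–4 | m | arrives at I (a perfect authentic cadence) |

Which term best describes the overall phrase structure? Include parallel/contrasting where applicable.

parallel period

Phrase 1 ends with a half cadence (weaker) and phrase 2 with a perfect authentic cadence (stronger): antecedent + consequent = a period.
The two phrases open with the same material (m / m), so the period is parallel.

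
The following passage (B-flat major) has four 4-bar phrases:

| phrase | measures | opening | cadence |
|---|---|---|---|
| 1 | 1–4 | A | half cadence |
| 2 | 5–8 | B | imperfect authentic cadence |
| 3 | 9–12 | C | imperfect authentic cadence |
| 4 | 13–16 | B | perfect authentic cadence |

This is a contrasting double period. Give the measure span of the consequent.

measures 9–16

In a double period the first pair of phrases (ending imperfect authentic cadence) is the large antecedent and the second pair (ending perfect authentic cadence) is the large consequent; the consequent is measures 9–16.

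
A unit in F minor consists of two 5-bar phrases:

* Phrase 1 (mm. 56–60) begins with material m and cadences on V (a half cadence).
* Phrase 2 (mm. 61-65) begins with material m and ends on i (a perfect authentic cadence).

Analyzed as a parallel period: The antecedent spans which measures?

measures 56–60

The antecedent is the phrase ending with the weaker cadence (half cadence, phrase 1) and the consequent the one ending more conclusively (perfect authentic cadence, phrase 2); the antecedent is bars 56–60.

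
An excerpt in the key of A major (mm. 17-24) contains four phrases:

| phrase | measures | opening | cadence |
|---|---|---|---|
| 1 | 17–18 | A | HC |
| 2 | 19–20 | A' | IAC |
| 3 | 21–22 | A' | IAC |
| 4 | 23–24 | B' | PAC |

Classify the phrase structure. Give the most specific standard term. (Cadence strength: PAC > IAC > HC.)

Four phrases in two halves: the first half (mm. 17–20) ends with an imperfect authentic cadence, the second (mm. 21-24) with a perfect authentic cadence — a large antecedent–consequent pair, i.e. a double period.
Phrase 3 begins with the same material as phrase 1, making it parallel.

parallel double period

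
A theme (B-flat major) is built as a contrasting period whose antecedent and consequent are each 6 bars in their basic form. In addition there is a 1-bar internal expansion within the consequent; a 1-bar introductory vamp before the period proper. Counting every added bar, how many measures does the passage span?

14 measures

Basic contrasting period: 6 + 6 = 12 bars.
12 (basic form) + 1 (internal expansion) + 1 (introduction) = 14.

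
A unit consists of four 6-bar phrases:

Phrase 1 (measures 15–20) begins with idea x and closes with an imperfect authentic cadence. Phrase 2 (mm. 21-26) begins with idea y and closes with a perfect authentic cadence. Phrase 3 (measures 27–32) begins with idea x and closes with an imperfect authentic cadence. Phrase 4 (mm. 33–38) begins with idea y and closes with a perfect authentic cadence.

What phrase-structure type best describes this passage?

The cadence pattern IAC–PAC–IAC–PAC is weak–strong twice, and phrases 3–4 restate phrases 1–2: a period heard twice, not a double period (which would end weakly at phrase 2).

repeated period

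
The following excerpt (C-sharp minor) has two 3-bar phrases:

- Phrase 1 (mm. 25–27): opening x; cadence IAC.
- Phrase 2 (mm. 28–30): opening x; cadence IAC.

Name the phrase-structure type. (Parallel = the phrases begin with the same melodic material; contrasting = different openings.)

Both phrases have the same opening (x) and the same cadence (imperfect authentic cadence): the second is a restatement, not a consequent, so this is a repeated phrase rather than a period.

repeated phrase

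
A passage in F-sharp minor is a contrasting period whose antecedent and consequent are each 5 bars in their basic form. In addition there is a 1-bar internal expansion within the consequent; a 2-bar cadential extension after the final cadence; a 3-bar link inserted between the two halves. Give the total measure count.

16 measures

Basic contrasting period: 5 + 5 = 10 bars.
10 (basic form) + 1 (internal expansion) + 2 (cadential extension) + 3 (link) = 16.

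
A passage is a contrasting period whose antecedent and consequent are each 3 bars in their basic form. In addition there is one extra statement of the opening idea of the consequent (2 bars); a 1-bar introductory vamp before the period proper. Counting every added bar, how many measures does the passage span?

Basic contrasting period: 3 + 3 = 6 bars.
6 (basic form) + 2 (extra statement) + 1 (introduction) = 9.

9 measures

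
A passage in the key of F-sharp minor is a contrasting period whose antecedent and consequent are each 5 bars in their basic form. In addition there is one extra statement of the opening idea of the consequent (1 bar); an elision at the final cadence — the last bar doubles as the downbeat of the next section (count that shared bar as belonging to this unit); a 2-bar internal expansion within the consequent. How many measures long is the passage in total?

13 measures

Basic contrasting period: 5 + 5 = 10 bars.
10 (basic form) + 1 (extra statement) + 2 (internal expansion) = 13.
The elision shares a bar with the next section but does not change this unit's count.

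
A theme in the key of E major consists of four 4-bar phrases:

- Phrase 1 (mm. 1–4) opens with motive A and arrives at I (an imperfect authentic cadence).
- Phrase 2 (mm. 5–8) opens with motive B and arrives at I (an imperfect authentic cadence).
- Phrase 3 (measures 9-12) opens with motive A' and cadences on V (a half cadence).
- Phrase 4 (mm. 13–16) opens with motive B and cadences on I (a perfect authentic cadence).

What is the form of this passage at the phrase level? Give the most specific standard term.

Four phrases in two halves: the first half (bars 1-8) ends with an imperfect authentic cadence, the second (mm. 9–16) with a perfect authentic cadence — a large antecedent–consequent pair, i.e. a double period.
Phrase 3 begins with the same material as phrase 1, making it parallel.

parallel double period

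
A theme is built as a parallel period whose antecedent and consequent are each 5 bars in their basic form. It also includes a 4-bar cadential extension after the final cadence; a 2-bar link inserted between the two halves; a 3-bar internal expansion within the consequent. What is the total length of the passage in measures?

Basic parallel period: 5 + 5 = 10 bars.
10 (basic form) + 4 (cadential extension) + 2 (link) + 3 (internal expansion) = 19.

19 measures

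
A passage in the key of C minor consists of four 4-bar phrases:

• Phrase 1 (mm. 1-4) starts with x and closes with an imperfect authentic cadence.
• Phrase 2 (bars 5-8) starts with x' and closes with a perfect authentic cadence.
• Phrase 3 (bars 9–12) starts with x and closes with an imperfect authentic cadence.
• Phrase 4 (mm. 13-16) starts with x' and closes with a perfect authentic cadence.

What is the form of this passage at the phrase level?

repeated period

The cadence pattern IAC–PAC–IAC–PAC is weak–strong twice, and phrases 3–4 restate phrases 1–2: a period heard twice, not a double period (which would end weakly at phrase 2).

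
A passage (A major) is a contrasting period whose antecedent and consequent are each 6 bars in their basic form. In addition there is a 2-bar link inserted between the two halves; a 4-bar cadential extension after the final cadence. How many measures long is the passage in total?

Basic contrasting period: 6 + 6 = 12 bars.
12 (basic form) + 2 (link) + 4 (cadential extension) = 18.

18 measures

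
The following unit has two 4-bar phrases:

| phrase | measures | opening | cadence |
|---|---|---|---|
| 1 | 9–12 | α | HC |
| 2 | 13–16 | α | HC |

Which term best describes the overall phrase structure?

Both phrases have the same opening (α) and the same cadence (half cadence): the second is a restatement, not a consequent, so this is a repeated phrase rather than a period.

repeated phrase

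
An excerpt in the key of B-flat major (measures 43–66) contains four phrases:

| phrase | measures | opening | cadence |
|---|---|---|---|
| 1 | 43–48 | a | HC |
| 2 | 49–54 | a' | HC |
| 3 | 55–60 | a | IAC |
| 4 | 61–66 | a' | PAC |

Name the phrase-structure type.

Four phrases in two halves: the first half (bars 43–54) ends with a half cadence, the second (mm. 55–66) with a perfect authentic cadence — a large antecedent–consequent pair, i.e. a double period.
Phrase 3 begins with the same material as phrase 1, making it parallel.

parallel double period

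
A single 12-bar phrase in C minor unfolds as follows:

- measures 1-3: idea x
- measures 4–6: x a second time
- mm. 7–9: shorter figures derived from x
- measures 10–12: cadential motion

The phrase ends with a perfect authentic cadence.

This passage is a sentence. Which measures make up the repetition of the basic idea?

measures 4–6

The presentation of a sentence is the basic idea (mm. 1–3) plus its repetition (measures 4-6); the repetition of the basic idea is therefore measures 4–6.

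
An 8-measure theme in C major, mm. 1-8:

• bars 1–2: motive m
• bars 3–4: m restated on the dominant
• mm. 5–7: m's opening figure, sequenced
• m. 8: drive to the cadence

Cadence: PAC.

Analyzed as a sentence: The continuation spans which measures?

After the presentation (measures 1-4), the continuation covers the fragmentation through the cadence: mm. 5-8.

measures 5–8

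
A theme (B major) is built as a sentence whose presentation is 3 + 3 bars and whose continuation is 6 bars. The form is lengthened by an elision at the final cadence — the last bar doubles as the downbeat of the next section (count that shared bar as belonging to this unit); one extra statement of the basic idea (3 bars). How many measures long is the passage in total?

Basic sentence: 3 + 3 + 6 = 12 bars.
12 (basic form) + 3 (extra statement) = 15.
The elision shares a bar with the next section but does not change this unit's count.

15 measures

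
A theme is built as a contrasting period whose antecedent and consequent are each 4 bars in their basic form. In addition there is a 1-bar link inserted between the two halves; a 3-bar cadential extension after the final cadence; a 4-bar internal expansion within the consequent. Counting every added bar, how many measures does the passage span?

16 measures

Basic contrasting period: 4 + 4 = 8 bars.
8 (basic form) + 1 (link) + 3 (cadential extension) + 4 (internal expansion) = 16.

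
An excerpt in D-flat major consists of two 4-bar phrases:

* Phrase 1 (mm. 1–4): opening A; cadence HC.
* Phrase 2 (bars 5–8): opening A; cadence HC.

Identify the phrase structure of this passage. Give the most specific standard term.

Both phrases have the same opening (A) and the same cadence (half cadence): the second is a restatement, not a consequent, so this is a repeated phrase rather than a period.

repeated phrase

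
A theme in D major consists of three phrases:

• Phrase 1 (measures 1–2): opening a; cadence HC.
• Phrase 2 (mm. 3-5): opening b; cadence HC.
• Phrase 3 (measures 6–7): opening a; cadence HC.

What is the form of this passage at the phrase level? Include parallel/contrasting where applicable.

The final phrase closes with a half cadence, which is not stronger than the preceding half cadence; the 3 phrases lack an overall antecedent–consequent design and so form a phrase group.

phrase group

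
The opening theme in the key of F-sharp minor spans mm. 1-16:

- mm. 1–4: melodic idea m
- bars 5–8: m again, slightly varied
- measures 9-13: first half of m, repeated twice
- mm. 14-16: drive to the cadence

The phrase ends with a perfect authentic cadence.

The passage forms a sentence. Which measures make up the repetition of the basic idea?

The presentation of a sentence is the basic idea (mm. 1-4) plus its repetition (mm. 5-8); the repetition of the basic idea is therefore mm. 5–8.

measures 5–8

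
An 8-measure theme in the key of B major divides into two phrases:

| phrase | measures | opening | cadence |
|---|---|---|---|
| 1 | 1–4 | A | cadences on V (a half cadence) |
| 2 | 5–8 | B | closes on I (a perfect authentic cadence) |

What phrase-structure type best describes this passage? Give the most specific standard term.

contrasting period

Phrase 1 ends with a half cadence (weaker) and phrase 2 with a perfect authentic cadence (stronger): antecedent + consequent = a period.
The two phrases open with different material (A / B), so the period is contrasting.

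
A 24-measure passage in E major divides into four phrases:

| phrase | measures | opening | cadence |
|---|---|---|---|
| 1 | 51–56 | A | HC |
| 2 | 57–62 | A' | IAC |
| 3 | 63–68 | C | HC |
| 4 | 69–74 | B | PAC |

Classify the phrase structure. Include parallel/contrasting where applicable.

contrasting double period

Four phrases in two halves: the first half (bars 51–62) ends with an imperfect authentic cadence, the second (mm. 63-74) with a perfect authentic cadence — a large antecedent–consequent pair, i.e. a double period.
Phrase 3 begins with different material from phrase 1, making it contrasting.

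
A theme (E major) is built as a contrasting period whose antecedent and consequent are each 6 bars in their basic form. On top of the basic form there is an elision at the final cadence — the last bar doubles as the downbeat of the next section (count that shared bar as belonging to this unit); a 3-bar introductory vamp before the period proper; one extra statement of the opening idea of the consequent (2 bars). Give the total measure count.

Basic contrasting period: 6 + 6 = 12 bars.
12 (basic form) + 3 (introduction) + 2 (extra statement) = 17.
The elision shares a bar with the next section but does not change this unit's count.

17 measures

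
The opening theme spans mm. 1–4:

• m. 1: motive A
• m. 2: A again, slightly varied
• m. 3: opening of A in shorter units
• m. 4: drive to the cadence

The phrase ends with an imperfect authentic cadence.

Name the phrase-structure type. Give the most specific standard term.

sentence

Basic idea (m. 1) + its repetition (measure 2) form the presentation; fragmentation and cadence (mm. 3-4) form the continuation — the 4-bar whole is a sentence.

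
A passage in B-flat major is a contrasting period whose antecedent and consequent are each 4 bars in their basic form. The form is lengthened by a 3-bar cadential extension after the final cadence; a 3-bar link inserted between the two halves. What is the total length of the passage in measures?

Basic contrasting period: 4 + 4 = 8 bars.
8 (basic form) + 3 (cadential extension) + 3 (link) = 14.

14 measures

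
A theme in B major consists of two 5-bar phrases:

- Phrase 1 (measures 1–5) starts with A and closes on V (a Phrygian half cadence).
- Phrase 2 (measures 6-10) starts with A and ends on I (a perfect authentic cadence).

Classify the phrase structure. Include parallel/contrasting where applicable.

Phrase 1 ends with a Phrygian half cadence (weaker) and phrase 2 with a perfect authentic cadence (stronger): antecedent + consequent = a period.
The two phrases open with the same material (A / A), so the period is parallel.

parallel period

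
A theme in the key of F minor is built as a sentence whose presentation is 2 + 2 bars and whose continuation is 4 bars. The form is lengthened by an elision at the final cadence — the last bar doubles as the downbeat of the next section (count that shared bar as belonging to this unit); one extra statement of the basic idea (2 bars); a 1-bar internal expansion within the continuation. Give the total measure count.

11 measures

Basic sentence: 2 + 2 + 4 = 8 bars.
8 (basic form) + 2 (extra statement) + 1 (internal expansion) = 11.
The elision shares a bar with the next section but does not change this unit's count.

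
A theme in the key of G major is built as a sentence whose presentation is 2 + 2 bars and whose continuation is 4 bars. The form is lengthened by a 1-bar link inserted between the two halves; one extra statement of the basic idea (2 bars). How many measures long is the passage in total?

11 measures

Basic sentence: 2 + 2 + 4 = 8 bars.
8 (basic form) + 1 (link) + 2 (extra statement) = 11.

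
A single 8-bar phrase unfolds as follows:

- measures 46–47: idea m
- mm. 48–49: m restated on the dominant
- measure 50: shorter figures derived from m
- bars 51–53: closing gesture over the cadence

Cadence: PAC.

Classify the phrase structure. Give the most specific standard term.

Basic idea (mm. 46-47) + its repetition (mm. 48-49) form the presentation; fragmentation and cadence (mm. 50-53) form the continuation — the 8-bar whole is a sentence.

sentence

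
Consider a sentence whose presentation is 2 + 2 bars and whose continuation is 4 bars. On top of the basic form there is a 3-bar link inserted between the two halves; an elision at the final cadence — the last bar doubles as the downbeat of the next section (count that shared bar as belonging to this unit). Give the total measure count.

Basic sentence: 2 + 2 + 4 = 8 bars.
8 (basic form) + 3 (link) = 11.
The elision shares a bar with the next section but does not change this unit's count.

11 measures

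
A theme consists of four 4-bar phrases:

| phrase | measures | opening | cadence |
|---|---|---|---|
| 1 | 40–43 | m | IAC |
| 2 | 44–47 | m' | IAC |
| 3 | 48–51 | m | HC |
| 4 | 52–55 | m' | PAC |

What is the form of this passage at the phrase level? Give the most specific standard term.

parallel double period

Four phrases in two halves: the first half (mm. 40–47) ends with an imperfect authentic cadence, the second (mm. 48-55) with a perfect authentic cadence — a large antecedent–consequent pair, i.e. a double period.
Phrase 3 begins with the same material as phrase 1, making it parallel.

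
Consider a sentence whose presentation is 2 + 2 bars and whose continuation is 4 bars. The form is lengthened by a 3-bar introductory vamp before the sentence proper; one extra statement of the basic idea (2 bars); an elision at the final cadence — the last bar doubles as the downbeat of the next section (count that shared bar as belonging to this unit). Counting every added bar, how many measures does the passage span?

Basic sentence: 2 + 2 + 4 = 8 bars.
8 (basic form) + 3 (introduction) + 2 (extra statement) = 13.
The elision shares a bar with the next section but does not change this unit's count.

13 measures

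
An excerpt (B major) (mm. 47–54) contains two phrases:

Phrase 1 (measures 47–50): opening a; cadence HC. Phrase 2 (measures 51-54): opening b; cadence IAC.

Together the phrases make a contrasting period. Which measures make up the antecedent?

measures 47–50

The phrase ending with the weaker cadence (half cadence) is the antecedent; the one ending more conclusively (imperfect authentic cadence) is the consequent. The antecedent is measures 47–50.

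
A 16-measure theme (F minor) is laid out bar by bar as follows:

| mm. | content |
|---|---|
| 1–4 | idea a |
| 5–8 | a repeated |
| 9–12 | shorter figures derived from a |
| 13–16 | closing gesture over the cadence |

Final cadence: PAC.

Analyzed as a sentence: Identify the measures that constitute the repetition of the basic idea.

measures 5–8

The presentation of a sentence is the basic idea (bars 1-4) plus its repetition (bars 5-8); the repetition of the basic idea is therefore bars 5–8.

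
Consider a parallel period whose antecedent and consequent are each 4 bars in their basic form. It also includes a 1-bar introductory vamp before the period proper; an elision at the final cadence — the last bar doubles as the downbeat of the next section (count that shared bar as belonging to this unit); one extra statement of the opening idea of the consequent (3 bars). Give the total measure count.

Basic parallel period: 4 + 4 = 8 bars.
8 (basic form) + 1 (introduction) + 3 (extra statement) = 12.
The elision shares a bar with the next section but does not change this unit's count.

12 measures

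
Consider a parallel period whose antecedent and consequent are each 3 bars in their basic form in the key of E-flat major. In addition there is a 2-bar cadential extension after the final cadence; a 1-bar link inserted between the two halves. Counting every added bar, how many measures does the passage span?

Basic parallel period: 3 + 3 = 6 bars.
6 (basic form) + 2 (cadential extension) + 1 (link) = 9.

9 measures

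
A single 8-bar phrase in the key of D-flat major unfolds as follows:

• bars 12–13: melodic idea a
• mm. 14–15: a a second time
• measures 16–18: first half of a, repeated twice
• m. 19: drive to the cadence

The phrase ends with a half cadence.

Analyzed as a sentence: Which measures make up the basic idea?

The presentation of a sentence is the basic idea (mm. 12–13) plus its repetition (bars 14-15); the basic idea is therefore measures 12–13.

measures 12–13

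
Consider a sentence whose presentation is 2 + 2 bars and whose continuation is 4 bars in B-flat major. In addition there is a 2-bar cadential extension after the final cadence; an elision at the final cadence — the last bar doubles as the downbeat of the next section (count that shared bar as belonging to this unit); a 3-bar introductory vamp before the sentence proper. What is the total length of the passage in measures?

13 measures

Basic sentence: 2 + 2 + 4 = 8 bars.
8 (basic form) + 2 (cadential extension) + 3 (introduction) = 13.
The elision shares a bar with the next section but does not change this unit's count.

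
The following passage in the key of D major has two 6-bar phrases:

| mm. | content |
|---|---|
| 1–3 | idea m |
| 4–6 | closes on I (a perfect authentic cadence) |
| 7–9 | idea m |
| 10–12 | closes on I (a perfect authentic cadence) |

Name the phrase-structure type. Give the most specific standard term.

repeated phrase

Both phrases have the same opening (m) and the same cadence (perfect authentic cadence): the second is a restatement, not a consequent, so this is a repeated phrase rather than a period.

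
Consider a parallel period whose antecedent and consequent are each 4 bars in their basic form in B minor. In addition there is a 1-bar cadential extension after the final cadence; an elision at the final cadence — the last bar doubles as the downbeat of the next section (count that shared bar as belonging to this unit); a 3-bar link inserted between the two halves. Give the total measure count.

12 measures

Basic parallel period: 4 + 4 = 8 bars.
8 (basic form) + 1 (cadential extension) + 3 (link) = 12.
The elision shares a bar with the next section but does not change this unit's count.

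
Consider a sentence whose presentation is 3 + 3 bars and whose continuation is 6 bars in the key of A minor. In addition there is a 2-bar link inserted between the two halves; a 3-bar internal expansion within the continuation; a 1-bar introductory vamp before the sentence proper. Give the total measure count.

18 measures

Basic sentence: 3 + 3 + 6 = 12 bars.
12 (basic form) + 2 (link) + 3 (internal expansion) + 1 (introduction) = 18.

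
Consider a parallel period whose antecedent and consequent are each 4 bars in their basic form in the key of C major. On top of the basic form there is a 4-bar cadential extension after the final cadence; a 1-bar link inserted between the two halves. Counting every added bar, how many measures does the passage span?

13 measures

Basic parallel period: 4 + 4 = 8 bars.
8 (basic form) + 4 (cadential extension) + 1 (link) = 13.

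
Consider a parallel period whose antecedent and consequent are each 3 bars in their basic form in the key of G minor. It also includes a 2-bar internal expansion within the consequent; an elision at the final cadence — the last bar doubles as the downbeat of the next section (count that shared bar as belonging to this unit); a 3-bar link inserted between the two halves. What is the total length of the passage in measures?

Basic parallel period: 3 + 3 = 6 bars.
6 (basic form) + 2 (internal expansion) + 3 (link) = 11.
The elision shares a bar with the next section but does not change this unit's count.

11 measures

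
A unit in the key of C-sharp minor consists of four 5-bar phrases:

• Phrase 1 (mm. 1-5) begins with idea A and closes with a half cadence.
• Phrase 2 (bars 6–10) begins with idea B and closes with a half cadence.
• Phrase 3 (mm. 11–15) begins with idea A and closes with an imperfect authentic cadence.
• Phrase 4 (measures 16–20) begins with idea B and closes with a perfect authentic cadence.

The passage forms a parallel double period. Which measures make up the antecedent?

measures 1–10

In a double period the first pair of phrases (ending half cadence) is the large antecedent and the second pair (ending perfect authentic cadence) is the large consequent; the antecedent is measures 1–10.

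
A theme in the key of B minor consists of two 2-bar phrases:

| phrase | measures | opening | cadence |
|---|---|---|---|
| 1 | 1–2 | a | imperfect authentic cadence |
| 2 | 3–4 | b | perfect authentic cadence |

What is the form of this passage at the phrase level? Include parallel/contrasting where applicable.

contrasting period

Phrase 1 ends with an imperfect authentic cadence (weaker) and phrase 2 with a perfect authentic cadence (stronger): antecedent + consequent = a period.
The two phrases open with different material (a / b), so the period is contrasting.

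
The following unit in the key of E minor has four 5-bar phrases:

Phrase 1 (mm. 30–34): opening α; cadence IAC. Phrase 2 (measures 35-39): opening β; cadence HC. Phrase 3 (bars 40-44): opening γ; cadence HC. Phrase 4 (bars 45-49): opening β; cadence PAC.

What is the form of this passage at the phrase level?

Four phrases in two halves: the first half (measures 30–39) ends with a half cadence, the second (measures 40–49) with a perfect authentic cadence — a large antecedent–consequent pair, i.e. a double period.
Phrase 3 begins with different material from phrase 1, making it contrasting.

contrasting double period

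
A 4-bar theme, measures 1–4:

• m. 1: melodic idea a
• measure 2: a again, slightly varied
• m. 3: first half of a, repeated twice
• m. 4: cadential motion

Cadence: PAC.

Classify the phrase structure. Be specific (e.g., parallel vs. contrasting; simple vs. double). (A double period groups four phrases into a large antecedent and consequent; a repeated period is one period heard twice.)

Basic idea (bar 1) + its repetition (m. 2) form the presentation; fragmentation and cadence (mm. 3–4) form the continuation — the 4-bar whole is a sentence.

sentence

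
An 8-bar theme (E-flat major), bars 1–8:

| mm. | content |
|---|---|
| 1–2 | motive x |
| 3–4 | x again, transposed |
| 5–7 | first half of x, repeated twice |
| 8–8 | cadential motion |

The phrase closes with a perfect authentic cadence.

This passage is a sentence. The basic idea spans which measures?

measures 1–2

The presentation of a sentence is the basic idea (mm. 1-2) plus its repetition (bars 3-4); the basic idea is therefore measures 1-2.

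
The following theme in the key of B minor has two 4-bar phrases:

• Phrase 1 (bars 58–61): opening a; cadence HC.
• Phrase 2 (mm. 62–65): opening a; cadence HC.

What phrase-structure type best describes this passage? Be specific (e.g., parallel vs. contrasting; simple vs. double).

Both phrases have the same opening (a) and the same cadence (half cadence): the second is a restatement, not a consequent, so this is a repeated phrase rather than a period.

repeated phrase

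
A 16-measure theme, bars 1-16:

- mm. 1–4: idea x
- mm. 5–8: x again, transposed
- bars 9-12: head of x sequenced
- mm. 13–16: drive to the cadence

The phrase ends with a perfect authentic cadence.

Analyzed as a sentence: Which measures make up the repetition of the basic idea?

measures 5–8

The presentation of a sentence is the basic idea (mm. 1-4) plus its repetition (mm. 5-8); the repetition of the basic idea is therefore measures 5-8.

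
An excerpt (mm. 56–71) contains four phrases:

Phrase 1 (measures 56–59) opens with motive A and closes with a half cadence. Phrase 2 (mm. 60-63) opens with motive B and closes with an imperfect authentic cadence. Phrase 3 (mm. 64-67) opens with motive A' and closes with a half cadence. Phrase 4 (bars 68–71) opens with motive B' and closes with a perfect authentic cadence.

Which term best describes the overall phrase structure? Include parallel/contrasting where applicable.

Four phrases in two halves: the first half (mm. 56–63) ends with an imperfect authentic cadence, the second (mm. 64–71) with a perfect authentic cadence — a large antecedent–consequent pair, i.e. a double period.
Phrase 3 begins with the same material as phrase 1, making it parallel.

parallel double period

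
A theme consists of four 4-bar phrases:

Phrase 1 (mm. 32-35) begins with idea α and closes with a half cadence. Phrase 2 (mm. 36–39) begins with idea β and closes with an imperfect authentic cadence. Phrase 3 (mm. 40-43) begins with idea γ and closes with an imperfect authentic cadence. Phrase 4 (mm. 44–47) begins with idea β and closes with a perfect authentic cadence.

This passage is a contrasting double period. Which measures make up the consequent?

In a double period the four phrases pair into a large antecedent (phrases 1–2, ending imperfect authentic cadence) and a large consequent (phrases 3–4, ending perfect authentic cadence). The consequent spans mm. 40-47.

measures 40–47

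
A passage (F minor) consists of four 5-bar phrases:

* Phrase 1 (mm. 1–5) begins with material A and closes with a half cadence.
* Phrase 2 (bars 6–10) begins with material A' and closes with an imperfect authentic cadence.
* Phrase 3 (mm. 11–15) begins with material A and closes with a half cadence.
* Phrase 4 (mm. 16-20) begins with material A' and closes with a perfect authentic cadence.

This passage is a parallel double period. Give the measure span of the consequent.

measures 11–20

In a double period the four phrases pair into a large antecedent (phrases 1–2, ending imperfect authentic cadence) and a large consequent (phrases 3–4, ending perfect authentic cadence). The consequent spans mm. 11-20.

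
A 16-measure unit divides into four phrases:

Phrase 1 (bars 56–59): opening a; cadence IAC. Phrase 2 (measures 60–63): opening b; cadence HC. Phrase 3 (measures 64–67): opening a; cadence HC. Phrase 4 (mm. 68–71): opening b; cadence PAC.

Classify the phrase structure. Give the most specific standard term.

parallel double period

Four phrases in two halves: the first half (mm. 56–63) ends with a half cadence, the second (mm. 64–71) with a perfect authentic cadence — a large antecedent–consequent pair, i.e. a double period.
Phrase 3 begins with the same material as phrase 1, making it parallel.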